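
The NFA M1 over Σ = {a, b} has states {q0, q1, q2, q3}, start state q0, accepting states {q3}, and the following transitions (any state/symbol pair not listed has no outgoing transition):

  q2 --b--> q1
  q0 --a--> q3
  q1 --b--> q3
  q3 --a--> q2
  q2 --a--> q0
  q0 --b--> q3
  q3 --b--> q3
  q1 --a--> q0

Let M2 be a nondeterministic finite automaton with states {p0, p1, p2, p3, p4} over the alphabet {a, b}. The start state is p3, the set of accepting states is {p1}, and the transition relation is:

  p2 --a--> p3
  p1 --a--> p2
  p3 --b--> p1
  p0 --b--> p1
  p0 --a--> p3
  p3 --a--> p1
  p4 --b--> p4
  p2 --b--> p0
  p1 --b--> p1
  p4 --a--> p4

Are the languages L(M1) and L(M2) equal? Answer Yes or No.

Exploring the product automaton M1 × M2 from the start pair (q0, p3), following both machines on each input symbol, reaches 4 state pairs: (q0, p3), (q3, p1), (q2, p2), (q1, p0).
M1 accepts in {q3} and M2 accepts in {p1}. In every reachable pair the two components are either both accepting — (q3, p1) — or both non-accepting, so no string is accepted by exactly one of the machines: L(M1) \ L(M2) and L(M2) \ L(M1) are both empty.
Hence every string is accepted by M1 iff it is accepted by M2, and the two languages coincide.

Yes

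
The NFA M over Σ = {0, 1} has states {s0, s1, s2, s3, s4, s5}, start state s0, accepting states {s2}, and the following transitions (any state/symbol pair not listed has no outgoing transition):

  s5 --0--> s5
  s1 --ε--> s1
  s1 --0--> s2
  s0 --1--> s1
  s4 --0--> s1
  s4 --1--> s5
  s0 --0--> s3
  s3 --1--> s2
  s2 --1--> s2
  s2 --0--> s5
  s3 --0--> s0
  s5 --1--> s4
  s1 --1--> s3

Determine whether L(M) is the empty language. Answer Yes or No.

The string 01 is accepted: the run s0 → s3 → s2 ends in the accepting state s2.
Since at least one string is accepted, L(M) is not empty.

No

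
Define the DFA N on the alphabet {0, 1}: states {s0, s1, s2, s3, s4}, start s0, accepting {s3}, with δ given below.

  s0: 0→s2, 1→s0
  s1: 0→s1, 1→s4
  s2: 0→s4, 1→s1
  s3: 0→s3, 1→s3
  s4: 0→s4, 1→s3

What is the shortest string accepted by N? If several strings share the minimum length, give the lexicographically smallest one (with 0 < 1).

A breadth-first search from s0 reaches an accepting state first via the path s0 → s2 → s4 → s3 on input 001.
No string of length < 3 is accepted (BFS exhausts all shorter strings without reaching an accepting state), and 001 is the lexicographically least accepting string of length 3.

001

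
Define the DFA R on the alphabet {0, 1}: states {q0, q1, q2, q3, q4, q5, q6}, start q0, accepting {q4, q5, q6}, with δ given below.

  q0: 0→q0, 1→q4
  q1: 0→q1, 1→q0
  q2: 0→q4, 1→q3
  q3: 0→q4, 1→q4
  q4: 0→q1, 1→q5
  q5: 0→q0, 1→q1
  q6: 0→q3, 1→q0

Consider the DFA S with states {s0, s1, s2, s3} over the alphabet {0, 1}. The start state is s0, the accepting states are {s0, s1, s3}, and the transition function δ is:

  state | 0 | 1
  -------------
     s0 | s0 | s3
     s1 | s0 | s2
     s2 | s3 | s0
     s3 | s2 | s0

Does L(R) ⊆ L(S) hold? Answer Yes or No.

Yes

Exploring the product automaton R × S from the start pair (q0, s0), following both machines on each input symbol, reaches 5 state pairs: (q0, s0), (q4, s3), (q1, s2), (q5, s0), (q1, s3).
R accepts in {q4, q5, q6} and S accepts in {s0, s1, s3}. The reachable pairs whose R-component is accepting are (q4, s3), (q5, s0); in each of them the S-component is accepting too, so the product for L(R) \ L(S) (R-component accepting, S-component rejecting) has no reachable accepting pair and the difference is empty.
Hence every string in L(R) is also in L(S).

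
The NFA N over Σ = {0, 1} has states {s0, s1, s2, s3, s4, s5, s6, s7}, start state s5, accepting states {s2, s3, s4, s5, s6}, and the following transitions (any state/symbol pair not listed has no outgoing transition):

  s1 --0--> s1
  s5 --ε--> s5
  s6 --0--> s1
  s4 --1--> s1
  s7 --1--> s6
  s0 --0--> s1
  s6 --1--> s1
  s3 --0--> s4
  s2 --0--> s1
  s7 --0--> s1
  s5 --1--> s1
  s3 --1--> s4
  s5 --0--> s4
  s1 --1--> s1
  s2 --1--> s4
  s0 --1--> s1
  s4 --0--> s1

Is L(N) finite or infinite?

finite

The useful states (reachable from s5 and able to reach an accepting state) are {s4, s5}.
Restricted to these states the transition graph has no cycle, so every accepting path has bounded length and L is finite.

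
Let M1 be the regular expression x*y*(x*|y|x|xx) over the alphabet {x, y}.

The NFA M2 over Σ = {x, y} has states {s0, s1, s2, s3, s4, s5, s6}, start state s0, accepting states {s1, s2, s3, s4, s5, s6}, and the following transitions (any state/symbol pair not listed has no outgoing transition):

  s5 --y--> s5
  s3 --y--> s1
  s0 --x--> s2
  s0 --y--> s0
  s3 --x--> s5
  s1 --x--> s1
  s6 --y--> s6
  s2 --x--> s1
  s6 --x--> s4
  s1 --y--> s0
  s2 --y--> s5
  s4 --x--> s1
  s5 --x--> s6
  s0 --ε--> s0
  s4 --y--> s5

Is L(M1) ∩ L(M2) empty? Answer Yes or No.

The string x is accepted by both M1 and M2.
Hence L(M1) ∩ L(M2) ≠ ∅.

No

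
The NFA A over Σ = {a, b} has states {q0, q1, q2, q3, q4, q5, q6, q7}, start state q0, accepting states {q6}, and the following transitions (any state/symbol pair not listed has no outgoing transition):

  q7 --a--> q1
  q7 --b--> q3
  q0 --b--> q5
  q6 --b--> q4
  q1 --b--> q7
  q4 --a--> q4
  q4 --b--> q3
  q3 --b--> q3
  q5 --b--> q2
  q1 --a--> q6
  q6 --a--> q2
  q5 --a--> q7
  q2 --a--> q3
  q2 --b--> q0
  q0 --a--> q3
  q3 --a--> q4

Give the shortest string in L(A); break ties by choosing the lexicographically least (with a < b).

baaa

A breadth-first search from q0 reaches an accepting state first via the path q0 → q5 → q7 → q1 → q6 on input baaa.
No string of length < 4 is accepted (BFS exhausts all shorter strings without reaching an accepting state), and baaa is the lexicographically least accepting string of length 4.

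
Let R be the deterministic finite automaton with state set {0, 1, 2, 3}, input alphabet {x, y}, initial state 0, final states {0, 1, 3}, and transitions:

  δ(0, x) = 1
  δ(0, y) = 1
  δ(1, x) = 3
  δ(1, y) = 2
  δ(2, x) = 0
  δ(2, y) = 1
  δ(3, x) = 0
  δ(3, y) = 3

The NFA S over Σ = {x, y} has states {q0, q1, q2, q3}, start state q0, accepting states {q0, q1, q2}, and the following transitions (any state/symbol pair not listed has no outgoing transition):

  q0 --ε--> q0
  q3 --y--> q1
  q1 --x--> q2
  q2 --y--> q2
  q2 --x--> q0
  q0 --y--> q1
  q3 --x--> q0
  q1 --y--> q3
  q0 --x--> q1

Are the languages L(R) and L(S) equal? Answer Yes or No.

Exploring the product automaton R × S from the start pair (0, q0), following both machines on each input symbol, reaches 4 state pairs: (0, q0), (1, q1), (3, q2), (2, q3).
R accepts in {0, 1, 3} and S accepts in {q0, q1, q2}. In every reachable pair the two components are either both accepting — (0, q0), (1, q1), (3, q2) — or both non-accepting, so no string is accepted by exactly one of the machines: L(R) \ L(S) and L(S) \ L(R) are both empty.
Hence every string is accepted by R iff it is accepted by S, and the two languages coincide.

Yes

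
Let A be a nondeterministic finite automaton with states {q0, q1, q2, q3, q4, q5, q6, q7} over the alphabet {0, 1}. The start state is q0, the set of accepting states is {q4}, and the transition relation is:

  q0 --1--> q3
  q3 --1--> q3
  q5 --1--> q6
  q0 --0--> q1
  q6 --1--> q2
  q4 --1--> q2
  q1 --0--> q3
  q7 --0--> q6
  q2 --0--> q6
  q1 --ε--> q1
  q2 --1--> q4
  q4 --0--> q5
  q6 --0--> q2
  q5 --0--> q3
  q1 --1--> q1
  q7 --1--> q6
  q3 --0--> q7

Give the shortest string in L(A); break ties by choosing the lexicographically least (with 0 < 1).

A breadth-first search from q0 reaches an accepting state first via the path q0 → q3 → q7 → q6 → q2 → q4 on input 10001.
No string of length < 5 is accepted (BFS exhausts all shorter strings without reaching an accepting state), and 10001 is the lexicographically least accepting string of length 5.

10001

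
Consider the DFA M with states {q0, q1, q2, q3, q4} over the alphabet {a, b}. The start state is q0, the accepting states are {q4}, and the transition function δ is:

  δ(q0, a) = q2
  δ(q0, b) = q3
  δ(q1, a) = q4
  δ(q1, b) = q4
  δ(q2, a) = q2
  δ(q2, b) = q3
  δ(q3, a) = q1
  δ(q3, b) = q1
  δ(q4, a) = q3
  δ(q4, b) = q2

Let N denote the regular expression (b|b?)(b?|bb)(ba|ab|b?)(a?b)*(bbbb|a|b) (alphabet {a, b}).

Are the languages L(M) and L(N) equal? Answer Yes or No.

No

The string abaa is accepted by M but rejected by N.
So L(M) ≠ L(N).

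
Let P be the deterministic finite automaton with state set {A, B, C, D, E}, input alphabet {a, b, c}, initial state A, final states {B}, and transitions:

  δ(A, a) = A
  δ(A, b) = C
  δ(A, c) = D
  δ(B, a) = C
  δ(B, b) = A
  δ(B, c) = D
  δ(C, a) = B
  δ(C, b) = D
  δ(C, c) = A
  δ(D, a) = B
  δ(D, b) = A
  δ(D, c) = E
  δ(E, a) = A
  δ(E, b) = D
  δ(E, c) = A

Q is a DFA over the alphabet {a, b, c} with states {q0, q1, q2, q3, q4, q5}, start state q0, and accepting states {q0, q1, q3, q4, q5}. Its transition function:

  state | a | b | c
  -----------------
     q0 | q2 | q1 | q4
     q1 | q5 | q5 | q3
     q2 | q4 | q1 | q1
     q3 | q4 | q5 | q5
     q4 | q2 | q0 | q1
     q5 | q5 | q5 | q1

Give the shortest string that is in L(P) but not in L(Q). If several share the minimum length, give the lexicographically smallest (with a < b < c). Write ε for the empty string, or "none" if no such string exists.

The string ca is accepted by P but not by Q.
No shorter string lies in the difference, and ca is the lexicographically first length-2 string in L(P) \ L(Q).

ca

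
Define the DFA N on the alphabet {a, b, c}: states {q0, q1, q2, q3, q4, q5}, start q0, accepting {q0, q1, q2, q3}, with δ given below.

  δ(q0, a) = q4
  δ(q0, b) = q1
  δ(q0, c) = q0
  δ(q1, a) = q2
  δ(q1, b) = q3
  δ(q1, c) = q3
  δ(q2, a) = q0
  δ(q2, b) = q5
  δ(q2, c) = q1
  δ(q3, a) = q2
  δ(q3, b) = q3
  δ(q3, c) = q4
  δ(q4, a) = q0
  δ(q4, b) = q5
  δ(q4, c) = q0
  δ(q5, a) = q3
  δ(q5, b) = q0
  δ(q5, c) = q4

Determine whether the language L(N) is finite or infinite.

infinite

State q0 is reachable from the start and can reach an accepting state, and it lies on the cycle q0 → q0.
Traversing that cycle any number of times yields accepted strings of unbounded length, so the language is infinite.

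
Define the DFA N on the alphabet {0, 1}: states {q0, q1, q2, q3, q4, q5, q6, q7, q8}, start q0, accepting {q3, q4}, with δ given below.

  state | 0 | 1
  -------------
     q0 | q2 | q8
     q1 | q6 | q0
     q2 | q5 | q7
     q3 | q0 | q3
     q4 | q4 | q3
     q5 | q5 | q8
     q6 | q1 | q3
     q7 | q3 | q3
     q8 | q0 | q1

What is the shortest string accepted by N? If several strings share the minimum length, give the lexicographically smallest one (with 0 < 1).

A breadth-first search from q0 reaches an accepting state first via the path q0 → q2 → q7 → q3 on input 010.
No string of length < 3 is accepted (BFS exhausts all shorter strings without reaching an accepting state), and 010 is the lexicographically least accepting string of length 3.

010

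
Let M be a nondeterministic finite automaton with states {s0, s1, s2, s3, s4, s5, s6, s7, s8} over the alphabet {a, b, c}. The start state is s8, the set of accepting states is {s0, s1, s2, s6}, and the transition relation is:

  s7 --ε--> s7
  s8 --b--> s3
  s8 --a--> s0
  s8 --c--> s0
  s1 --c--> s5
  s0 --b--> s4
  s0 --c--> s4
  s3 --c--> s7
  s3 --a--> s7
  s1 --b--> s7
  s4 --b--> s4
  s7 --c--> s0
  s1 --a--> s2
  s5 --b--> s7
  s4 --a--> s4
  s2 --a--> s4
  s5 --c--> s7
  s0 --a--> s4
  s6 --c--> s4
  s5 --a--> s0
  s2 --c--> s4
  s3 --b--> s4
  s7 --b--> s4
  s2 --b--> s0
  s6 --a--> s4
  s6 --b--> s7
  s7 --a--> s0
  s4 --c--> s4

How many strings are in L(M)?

The useful subgraph on states {s0, s3, s7, s8} is acyclic, so L(M) is finite; the longest accepting path visits 4 useful states, giving maximum string length 3.
Counting accepting paths from s8 by length: 2 of length 1, 4 of length 3. Total 6.

6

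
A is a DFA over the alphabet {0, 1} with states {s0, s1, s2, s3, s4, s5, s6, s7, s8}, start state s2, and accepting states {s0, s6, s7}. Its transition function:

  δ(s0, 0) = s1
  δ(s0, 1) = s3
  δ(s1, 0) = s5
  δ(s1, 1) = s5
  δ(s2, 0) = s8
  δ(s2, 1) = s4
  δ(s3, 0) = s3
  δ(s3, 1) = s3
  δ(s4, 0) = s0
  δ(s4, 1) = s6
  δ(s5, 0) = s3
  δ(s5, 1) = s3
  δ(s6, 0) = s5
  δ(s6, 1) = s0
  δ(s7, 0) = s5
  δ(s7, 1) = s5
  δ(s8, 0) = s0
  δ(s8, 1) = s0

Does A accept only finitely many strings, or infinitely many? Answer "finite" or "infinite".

finite

The useful states (reachable from s2 and able to reach an accepting state) are {s0, s2, s4, s6, s8}.
Restricted to these states the transition graph has no cycle, so every accepting path has bounded length and L is finite.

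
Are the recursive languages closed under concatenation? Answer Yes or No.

Yes

For an input of length n, try each of the n+1 split points, running the decider for L₁ on the prefix and the decider for L₂ on the suffix; accept if some split succeeds. Finitely many halting sub-runs, so this decides L₁L₂.
So the recursive languages are closed under concatenation.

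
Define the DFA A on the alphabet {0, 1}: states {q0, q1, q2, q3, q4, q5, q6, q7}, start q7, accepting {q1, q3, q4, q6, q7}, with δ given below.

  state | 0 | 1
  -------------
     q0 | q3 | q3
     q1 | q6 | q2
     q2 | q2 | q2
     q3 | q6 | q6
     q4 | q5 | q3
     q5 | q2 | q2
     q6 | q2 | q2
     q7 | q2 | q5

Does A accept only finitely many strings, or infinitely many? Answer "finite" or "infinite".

The useful states (reachable from q7 and able to reach an accepting state) are {q7}.
Restricted to these states the transition graph has no cycle, so every accepting path has bounded length and L is finite.

finite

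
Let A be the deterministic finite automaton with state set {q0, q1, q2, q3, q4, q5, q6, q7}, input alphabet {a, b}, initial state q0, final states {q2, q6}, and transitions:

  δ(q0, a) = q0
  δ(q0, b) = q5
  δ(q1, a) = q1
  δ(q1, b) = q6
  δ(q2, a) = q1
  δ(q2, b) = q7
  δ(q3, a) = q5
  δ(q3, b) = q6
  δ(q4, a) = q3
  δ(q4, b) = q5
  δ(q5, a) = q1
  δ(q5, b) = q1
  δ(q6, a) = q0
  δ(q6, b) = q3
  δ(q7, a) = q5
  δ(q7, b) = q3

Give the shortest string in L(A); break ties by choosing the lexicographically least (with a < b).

A breadth-first search from q0 reaches an accepting state first via the path q0 → q5 → q1 → q6 on input bab.
No string of length < 3 is accepted (BFS exhausts all shorter strings without reaching an accepting state), and bab is the lexicographically least accepting string of length 3.

bab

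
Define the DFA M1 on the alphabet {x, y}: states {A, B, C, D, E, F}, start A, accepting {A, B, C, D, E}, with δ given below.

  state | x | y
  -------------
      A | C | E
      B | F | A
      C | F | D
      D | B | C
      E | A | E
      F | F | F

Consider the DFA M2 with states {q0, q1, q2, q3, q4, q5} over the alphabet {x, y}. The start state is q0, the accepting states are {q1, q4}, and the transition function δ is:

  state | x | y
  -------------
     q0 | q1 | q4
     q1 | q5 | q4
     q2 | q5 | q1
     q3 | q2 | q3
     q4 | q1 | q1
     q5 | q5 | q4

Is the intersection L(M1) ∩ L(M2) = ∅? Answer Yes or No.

No

The string x is accepted by both M1 and M2.
Hence L(M1) ∩ L(M2) ≠ ∅.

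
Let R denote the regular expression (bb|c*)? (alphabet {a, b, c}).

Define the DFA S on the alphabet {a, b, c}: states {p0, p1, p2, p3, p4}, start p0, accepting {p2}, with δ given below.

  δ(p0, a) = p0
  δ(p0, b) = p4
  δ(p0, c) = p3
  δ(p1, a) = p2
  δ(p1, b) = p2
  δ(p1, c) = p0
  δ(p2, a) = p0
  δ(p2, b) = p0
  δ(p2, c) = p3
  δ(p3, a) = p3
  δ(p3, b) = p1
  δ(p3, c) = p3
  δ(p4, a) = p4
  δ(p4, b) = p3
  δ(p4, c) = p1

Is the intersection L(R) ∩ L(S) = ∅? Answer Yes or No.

Yes

Converting the expression R to a DFA (subset construction, then merging equivalent states) gives the minimal DFA with states {r0, r1, r2, r3, r4}, start state r0, accepting states {r0, r3, r4} and transitions r0: a→r1, b→r2, c→r3; r1: a→r1, b→r1, c→r1; r2: a→r1, b→r4, c→r1; r3: a→r1, b→r1, c→r3; r4: a→r1, b→r1, c→r1.
Exploring the product automaton R × S from the start pair (r0, p0), following both machines on each input symbol, reaches 9 state pairs: (r0, p0), (r1, p0), (r2, p4), (r3, p3), (r1, p4), (r1, p3), (r4, p3), (r1, p1), (r1, p2).
R accepts in {r0, r3, r4} and S accepts in {p2}; no reachable pair has both components accepting, so no string drives both machines to acceptance simultaneously and L(R) ∩ L(S) = ∅.
So no string is accepted by both, and the intersection is empty.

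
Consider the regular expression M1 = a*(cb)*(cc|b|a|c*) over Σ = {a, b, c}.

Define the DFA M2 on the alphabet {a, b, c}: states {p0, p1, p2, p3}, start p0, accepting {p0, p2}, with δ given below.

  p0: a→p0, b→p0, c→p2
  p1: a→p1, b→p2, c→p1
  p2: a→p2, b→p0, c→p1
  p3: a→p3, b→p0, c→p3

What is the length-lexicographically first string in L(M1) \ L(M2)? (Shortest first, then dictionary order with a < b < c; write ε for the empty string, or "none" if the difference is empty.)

cc

The string cc is accepted by M1 but not by M2.
No shorter string lies in the difference, and cc is the lexicographically first length-2 string in L(M1) \ L(M2).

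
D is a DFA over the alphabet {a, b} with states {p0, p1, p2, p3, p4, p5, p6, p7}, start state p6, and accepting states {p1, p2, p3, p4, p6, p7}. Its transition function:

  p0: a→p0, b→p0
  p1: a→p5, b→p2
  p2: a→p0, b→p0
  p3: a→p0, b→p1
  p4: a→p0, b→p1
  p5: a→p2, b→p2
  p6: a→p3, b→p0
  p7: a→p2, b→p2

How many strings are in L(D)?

The useful subgraph on states {p1, p2, p3, p5, p6} is acyclic, so L(D) is finite; the longest accepting path visits 5 useful states, giving maximum string length 4.
Counting accepting paths from p6 by length: 1 of length 0, 1 of length 1, 1 of length 2, 1 of length 3, 2 of length 4. Total 6.

6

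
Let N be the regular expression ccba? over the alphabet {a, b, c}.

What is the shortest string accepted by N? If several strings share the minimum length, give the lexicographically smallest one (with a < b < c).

By inspection of the expression, no string of length less than 3 matches, and ccb is the lexicographically first match of length 3.

ccb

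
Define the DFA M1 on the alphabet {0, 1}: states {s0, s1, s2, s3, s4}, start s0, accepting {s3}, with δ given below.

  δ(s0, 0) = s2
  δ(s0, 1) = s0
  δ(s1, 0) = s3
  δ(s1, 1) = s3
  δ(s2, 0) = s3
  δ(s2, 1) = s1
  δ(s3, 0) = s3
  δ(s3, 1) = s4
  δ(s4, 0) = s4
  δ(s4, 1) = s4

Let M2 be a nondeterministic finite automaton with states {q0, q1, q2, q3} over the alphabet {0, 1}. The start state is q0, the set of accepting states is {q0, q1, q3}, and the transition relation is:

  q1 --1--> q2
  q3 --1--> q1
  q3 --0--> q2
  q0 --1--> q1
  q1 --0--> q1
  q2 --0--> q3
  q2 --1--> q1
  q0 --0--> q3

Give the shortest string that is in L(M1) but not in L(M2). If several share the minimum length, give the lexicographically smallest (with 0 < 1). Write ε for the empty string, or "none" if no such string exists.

00

The string 00 is accepted by M1 but not by M2.
No shorter string lies in the difference, and 00 is the lexicographically first length-2 string in L(M1) \ L(M2).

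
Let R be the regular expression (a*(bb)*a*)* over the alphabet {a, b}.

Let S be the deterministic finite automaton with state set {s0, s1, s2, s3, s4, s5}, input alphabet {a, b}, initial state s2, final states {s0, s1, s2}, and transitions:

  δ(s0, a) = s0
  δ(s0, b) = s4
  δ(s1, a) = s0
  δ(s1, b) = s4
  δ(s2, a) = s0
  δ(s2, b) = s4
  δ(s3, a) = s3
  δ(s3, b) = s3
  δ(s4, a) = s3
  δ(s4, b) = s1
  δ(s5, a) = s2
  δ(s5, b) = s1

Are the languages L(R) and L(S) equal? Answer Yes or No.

Yes

Converting the expression R to a DFA (subset construction, then merging equivalent states) gives the minimal DFA with states {r0, r1, r2}, start state r0, accepting states {r0} and transitions r0: a→r0, b→r1; r1: a→r2, b→r0; r2: a→r2, b→r2.
Exploring the product automaton R × S from the start pair (r0, s2), following both machines on each input symbol, reaches 5 state pairs: (r0, s2), (r0, s0), (r1, s4), (r2, s3), (r0, s1).
R accepts in {r0} and S accepts in {s0, s1, s2}. In every reachable pair the two components are either both accepting — (r0, s2), (r0, s0), (r0, s1) — or both non-accepting, so no string is accepted by exactly one of the machines: L(R) \ L(S) and L(S) \ L(R) are both empty.
Hence every string is accepted by R iff it is accepted by S, and the two languages coincide.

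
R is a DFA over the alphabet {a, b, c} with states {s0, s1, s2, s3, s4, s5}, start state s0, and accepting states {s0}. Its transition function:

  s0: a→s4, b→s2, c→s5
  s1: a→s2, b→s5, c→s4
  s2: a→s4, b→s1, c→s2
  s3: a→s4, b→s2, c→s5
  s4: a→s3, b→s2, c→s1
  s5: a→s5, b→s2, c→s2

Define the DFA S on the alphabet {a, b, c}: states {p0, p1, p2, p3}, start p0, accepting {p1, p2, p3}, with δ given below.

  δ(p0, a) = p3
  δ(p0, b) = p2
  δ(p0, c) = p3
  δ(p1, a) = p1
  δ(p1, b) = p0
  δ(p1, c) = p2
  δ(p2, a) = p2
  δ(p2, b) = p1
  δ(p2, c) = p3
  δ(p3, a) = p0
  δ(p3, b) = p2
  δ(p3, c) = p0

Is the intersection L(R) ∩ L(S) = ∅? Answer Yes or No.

Yes

Exploring the product automaton R × S from the start pair (s0, p0), following both machines on each input symbol, reaches 21 state pairs: (s0, p0), (s4, p3), (s2, p2), (s5, p3), (s3, p0), (s1, p0), (s4, p2), (s1, p1), (s2, p3), (s5, p0), (s2, p0), (s5, p2), (s3, p2), (s2, p1), (s1, p3), (s4, p0), (s1, p2), (s4, p1), (s3, p3), (s5, p1), (s3, p1).
R accepts in {s0} and S accepts in {p1, p2, p3}; no reachable pair has both components accepting, so no string drives both machines to acceptance simultaneously and L(R) ∩ L(S) = ∅.
So no string is accepted by both, and the intersection is empty.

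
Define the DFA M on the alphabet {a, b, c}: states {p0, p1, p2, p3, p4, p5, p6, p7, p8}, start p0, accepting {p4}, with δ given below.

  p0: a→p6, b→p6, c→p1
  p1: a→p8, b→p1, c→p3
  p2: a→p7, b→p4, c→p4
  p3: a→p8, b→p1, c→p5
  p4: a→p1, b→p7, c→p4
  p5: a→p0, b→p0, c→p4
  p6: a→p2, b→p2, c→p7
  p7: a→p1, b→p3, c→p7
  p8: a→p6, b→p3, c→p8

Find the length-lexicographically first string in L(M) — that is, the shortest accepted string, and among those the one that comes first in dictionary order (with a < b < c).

A breadth-first search from p0 reaches an accepting state first via the path p0 → p6 → p2 → p4 on input aab.
No string of length < 3 is accepted (BFS exhausts all shorter strings without reaching an accepting state), and aab is the lexicographically least accepting string of length 3.

aab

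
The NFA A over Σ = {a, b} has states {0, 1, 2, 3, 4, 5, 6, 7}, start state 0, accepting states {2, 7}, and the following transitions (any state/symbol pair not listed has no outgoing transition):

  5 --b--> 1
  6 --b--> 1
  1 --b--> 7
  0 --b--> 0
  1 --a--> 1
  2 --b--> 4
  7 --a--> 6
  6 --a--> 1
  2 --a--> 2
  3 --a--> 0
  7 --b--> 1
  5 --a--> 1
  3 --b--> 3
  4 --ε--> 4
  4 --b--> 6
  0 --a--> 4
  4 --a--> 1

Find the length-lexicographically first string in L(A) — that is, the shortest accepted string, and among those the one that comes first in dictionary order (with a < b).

aab

A breadth-first search from 0 reaches an accepting state first via the path 0 → 4 → 1 → 7 on input aab.
No string of length < 3 is accepted (BFS exhausts all shorter strings without reaching an accepting state), and aab is the lexicographically least accepting string of length 3.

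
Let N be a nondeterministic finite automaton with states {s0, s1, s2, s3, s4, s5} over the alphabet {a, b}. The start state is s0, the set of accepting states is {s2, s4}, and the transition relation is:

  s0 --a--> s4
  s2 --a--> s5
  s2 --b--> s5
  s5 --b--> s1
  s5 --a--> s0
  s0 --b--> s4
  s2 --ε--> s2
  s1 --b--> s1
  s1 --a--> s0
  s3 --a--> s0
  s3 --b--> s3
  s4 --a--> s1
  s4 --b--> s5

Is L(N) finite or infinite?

State s0 is reachable from the start and can reach an accepting state, and it lies on the cycle s0 → s4 → s1 → s0.
Traversing that cycle any number of times yields accepted strings of unbounded length, so the language is infinite.

infinite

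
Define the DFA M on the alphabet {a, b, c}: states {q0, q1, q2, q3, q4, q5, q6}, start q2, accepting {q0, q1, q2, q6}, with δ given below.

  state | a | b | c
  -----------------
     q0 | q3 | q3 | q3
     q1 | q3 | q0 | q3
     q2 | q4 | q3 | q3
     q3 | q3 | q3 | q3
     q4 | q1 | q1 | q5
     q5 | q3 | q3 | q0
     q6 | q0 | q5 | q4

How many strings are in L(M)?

6

The useful subgraph on states {q0, q1, q2, q4, q5} is acyclic, so L(M) is finite; the longest accepting path visits 4 useful states, giving maximum string length 3.
Counting accepting paths from q2 by length: 1 of length 0, 2 of length 2, 3 of length 3. Total 6.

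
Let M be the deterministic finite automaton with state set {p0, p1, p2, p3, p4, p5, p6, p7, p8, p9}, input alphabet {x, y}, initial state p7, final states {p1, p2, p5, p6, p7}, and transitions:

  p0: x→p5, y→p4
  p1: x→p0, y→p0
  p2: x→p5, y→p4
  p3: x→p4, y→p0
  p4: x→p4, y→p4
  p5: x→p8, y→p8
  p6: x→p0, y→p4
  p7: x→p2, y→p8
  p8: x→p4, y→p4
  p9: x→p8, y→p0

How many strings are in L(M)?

The useful subgraph on states {p2, p5, p7} is acyclic, so L(M) is finite; the longest accepting path visits 3 useful states, giving maximum string length 2.
Counting accepting paths from p7 by length: 1 of length 0, 1 of length 1, 1 of length 2. Total 3.

3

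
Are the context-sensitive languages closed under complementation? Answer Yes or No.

Yes

The context-sensitive languages are exactly NSPACE(n), and by the Immerman–Szelepcsényi theorem nondeterministic space classes (from log n up) are closed under complement.
So the context-sensitive languages are closed under complement.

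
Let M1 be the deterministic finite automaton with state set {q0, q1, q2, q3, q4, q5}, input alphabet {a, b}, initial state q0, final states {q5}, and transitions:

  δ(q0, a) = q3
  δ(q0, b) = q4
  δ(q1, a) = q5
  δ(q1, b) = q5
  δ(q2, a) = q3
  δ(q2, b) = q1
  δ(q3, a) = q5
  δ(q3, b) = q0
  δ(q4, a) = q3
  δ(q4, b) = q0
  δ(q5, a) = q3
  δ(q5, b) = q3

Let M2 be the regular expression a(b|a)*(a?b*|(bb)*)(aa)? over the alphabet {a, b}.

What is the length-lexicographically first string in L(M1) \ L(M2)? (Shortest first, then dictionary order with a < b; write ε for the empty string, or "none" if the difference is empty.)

baa

The string baa is accepted by M1 but not by M2.
No shorter string lies in the difference, and baa is the lexicographically first length-3 string in L(M1) \ L(M2).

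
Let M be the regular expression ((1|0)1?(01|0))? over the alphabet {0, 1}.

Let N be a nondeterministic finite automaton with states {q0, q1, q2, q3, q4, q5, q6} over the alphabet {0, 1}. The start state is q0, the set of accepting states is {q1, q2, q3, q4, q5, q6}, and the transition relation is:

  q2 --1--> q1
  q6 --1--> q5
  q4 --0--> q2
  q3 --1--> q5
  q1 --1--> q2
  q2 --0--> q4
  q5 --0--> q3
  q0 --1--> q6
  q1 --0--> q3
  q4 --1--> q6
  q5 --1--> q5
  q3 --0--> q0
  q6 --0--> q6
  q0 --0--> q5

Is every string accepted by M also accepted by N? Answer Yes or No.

No

The empty string ε is in L(M) but not in L(N).
So L(M) ⊄ L(N).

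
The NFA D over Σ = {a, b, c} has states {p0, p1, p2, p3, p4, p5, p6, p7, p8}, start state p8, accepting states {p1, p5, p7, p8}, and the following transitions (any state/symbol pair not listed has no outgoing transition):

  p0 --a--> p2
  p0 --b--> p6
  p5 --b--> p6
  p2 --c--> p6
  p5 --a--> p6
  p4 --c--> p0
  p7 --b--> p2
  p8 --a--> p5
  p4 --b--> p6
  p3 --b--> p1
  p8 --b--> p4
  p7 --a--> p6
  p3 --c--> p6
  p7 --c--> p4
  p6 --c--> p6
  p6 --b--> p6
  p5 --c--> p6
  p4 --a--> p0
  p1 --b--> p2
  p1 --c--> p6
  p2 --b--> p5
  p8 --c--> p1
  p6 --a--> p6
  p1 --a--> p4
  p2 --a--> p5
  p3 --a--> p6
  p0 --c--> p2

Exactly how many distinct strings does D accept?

The useful subgraph on states {p0, p1, p2, p4, p5, p8} is acyclic, so L(D) is finite; the longest accepting path visits 6 useful states, giving maximum string length 5.
Counting accepting paths from p8 by length: 1 of length 0, 2 of length 1, 2 of length 3, 8 of length 4, 8 of length 5. Total 21.

21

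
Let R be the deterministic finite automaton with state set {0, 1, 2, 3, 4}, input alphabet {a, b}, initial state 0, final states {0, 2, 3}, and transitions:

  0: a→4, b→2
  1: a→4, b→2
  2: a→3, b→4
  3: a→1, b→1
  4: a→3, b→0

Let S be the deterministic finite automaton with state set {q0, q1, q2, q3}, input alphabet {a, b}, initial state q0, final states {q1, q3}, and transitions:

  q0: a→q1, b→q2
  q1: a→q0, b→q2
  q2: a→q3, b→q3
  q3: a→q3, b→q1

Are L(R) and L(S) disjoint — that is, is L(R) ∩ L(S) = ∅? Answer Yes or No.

The string ba is accepted by both R and S.
Hence L(R) ∩ L(S) ≠ ∅.

No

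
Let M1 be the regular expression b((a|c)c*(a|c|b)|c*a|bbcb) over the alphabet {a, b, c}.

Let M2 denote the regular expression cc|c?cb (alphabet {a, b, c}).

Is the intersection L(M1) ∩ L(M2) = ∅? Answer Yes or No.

Converting the expression M1 to a DFA (subset construction, then merging equivalent states) gives the minimal DFA with states {r0, r1, r2, r3, r4, r5, r6, r7, r8}, start state r0, accepting states {r3, r6} and transitions r0: a→r1, b→r2, c→r1; r1: a→r1, b→r1, c→r1; r2: a→r3, b→r4, c→r5; r3: a→r6, b→r6, c→r3; r4: a→r1, b→r7, c→r1; r5: a→r6, b→r6, c→r3; r6: a→r1, b→r1, c→r1; r7: a→r1, b→r1, c→r8; r8: a→r1, b→r6, c→r1.
Converting the expression M2 to a DFA (subset construction, then merging equivalent states) gives the minimal DFA with states {t0, t1, t2, t3, t4}, start state t0, accepting states {t3, t4} and transitions t0: a→t1, b→t1, c→t2; t1: a→t1, b→t1, c→t1; t2: a→t1, b→t3, c→t4; t3: a→t1, b→t1, c→t1; t4: a→t1, b→t3, c→t1.
Exploring the product automaton M1 × M2 from the start pair (r0, t0), following both machines on each input symbol, reaches 12 state pairs: (r0, t0), (r1, t1), (r2, t1), (r1, t2), (r3, t1), (r4, t1), (r5, t1), (r1, t3), (r1, t4), (r6, t1), (r7, t1), (r8, t1).
M1 accepts in {r3, r6} and M2 accepts in {t3, t4}; no reachable pair has both components accepting, so no string drives both machines to acceptance simultaneously and L(M1) ∩ L(M2) = ∅.
So no string is accepted by both, and the intersection is empty.

Yes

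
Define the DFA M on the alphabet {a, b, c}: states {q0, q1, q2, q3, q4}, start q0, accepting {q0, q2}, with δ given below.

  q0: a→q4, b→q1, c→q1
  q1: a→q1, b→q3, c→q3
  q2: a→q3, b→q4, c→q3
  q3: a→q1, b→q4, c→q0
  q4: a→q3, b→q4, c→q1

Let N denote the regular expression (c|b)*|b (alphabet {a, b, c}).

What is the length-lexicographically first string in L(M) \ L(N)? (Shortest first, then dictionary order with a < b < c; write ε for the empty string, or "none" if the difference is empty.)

aac

The string aac is accepted by M but not by N.
No shorter string lies in the difference, and aac is the lexicographically first length-3 string in L(M) \ L(N).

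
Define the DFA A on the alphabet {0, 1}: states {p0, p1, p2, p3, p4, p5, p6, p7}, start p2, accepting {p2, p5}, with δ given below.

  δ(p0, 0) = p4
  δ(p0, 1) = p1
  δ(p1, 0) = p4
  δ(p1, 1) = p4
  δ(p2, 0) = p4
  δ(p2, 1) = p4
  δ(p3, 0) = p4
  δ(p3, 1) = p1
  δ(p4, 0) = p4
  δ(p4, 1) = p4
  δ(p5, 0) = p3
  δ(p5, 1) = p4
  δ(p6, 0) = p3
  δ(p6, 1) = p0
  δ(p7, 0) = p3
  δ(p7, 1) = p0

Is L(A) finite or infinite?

finite

The useful states (reachable from p2 and able to reach an accepting state) are {p2}.
Restricted to these states the transition graph has no cycle, so every accepting path has bounded length and L is finite.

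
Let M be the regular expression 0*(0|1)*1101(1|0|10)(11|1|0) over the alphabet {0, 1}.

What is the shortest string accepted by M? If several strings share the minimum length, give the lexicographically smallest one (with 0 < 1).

By inspection of the expression, no string of length less than 6 matches, and 110100 is the lexicographically first match of length 6.

110100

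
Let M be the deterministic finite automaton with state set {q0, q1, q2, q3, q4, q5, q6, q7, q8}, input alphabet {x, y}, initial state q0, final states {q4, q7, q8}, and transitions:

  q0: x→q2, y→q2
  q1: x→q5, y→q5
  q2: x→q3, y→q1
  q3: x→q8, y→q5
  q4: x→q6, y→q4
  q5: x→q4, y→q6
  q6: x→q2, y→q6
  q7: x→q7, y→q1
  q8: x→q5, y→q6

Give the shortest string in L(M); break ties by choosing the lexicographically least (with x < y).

A breadth-first search from q0 reaches an accepting state first via the path q0 → q2 → q3 → q8 on input xxx.
No string of length < 3 is accepted (BFS exhausts all shorter strings without reaching an accepting state), and xxx is the lexicographically least accepting string of length 3.

xxx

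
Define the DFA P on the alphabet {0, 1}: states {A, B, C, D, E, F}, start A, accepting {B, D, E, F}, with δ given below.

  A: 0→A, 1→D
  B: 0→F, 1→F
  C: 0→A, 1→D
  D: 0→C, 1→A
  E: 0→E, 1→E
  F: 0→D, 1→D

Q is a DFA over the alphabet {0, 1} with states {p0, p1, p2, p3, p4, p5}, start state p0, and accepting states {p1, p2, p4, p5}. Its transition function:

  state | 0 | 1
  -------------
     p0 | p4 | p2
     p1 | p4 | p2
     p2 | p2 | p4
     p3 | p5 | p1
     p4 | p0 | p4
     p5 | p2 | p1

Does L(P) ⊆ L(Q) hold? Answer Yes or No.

Yes

Exploring the product automaton P × Q from the start pair (A, p0), following both machines on each input symbol, reaches 7 state pairs: (A, p0), (A, p4), (D, p2), (D, p4), (C, p2), (C, p0), (A, p2).
P accepts in {B, D, E, F} and Q accepts in {p1, p2, p4, p5}. The reachable pairs whose P-component is accepting are (D, p2), (D, p4); in each of them the Q-component is accepting too, so the product for L(P) \ L(Q) (P-component accepting, Q-component rejecting) has no reachable accepting pair and the difference is empty.
Hence every string in L(P) is also in L(Q).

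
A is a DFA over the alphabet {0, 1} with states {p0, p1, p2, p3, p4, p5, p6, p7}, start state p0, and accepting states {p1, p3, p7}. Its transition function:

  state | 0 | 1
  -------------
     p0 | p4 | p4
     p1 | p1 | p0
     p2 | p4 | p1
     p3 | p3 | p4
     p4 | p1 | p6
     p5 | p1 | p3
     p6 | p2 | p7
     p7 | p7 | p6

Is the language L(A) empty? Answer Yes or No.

No

The string 00 is accepted: the run p0 → p4 → p1 ends in the accepting state p1.
Since at least one string is accepted, L(A) is not empty.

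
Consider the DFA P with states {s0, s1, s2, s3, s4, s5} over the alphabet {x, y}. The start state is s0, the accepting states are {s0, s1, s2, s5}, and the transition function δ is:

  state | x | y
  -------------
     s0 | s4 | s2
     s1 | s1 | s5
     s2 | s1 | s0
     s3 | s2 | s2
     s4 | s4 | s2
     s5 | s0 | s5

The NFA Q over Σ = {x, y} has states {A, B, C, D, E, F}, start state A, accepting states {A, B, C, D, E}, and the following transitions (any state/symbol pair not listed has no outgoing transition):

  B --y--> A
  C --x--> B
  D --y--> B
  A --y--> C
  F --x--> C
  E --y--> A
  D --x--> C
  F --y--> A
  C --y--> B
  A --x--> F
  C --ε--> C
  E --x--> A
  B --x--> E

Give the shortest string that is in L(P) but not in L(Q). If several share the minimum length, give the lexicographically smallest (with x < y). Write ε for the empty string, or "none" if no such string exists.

xyx

The string xyx is accepted by P but not by Q.
No shorter string lies in the difference, and xyx is the lexicographically first length-3 string in L(P) \ L(Q).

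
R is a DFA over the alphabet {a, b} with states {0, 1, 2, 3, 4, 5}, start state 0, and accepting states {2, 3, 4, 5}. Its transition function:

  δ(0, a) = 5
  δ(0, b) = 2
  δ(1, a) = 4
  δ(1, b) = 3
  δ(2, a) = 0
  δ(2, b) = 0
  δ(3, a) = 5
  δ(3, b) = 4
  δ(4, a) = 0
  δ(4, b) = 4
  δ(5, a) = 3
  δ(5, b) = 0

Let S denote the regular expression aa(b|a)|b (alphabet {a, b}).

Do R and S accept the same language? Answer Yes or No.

The string a is accepted by R but rejected by S.
So L(R) ≠ L(S).

No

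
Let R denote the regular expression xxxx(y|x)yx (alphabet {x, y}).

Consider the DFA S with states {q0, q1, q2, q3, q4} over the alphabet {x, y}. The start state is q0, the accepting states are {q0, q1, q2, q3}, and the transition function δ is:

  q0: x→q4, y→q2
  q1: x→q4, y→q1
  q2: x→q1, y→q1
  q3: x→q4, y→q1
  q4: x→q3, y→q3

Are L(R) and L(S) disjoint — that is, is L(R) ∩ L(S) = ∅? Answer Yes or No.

Yes

Converting the expression R to a DFA (subset construction, then merging equivalent states) gives the minimal DFA with states {r0, r1, r2, r3, r4, r5, r6, r7, r8}, start state r0, accepting states {r8} and transitions r0: x→r1, y→r2; r1: x→r3, y→r2; r2: x→r2, y→r2; r3: x→r4, y→r2; r4: x→r5, y→r2; r5: x→r6, y→r6; r6: x→r2, y→r7; r7: x→r8, y→r2; r8: x→r2, y→r2.
Exploring the product automaton R × S from the start pair (r0, q0), following both machines on each input symbol, reaches 14 state pairs: (r0, q0), (r1, q4), (r2, q2), (r3, q3), (r2, q3), (r2, q1), (r4, q4), (r2, q4), (r5, q3), (r6, q4), (r6, q1), (r7, q3), (r7, q1), (r8, q4).
R accepts in {r8} and S accepts in {q0, q1, q2, q3}; no reachable pair has both components accepting, so no string drives both machines to acceptance simultaneously and L(R) ∩ L(S) = ∅.
So no string is accepted by both, and the intersection is empty.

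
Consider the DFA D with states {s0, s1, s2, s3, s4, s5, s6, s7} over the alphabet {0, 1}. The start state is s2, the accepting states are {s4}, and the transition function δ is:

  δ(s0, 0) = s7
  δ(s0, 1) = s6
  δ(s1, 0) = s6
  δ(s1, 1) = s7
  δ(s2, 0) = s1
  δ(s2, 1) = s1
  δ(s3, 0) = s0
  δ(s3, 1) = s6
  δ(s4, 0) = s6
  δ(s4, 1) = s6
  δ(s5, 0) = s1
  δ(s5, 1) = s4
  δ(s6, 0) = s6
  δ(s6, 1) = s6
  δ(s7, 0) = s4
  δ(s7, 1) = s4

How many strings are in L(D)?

The useful subgraph on states {s1, s2, s4, s7} is acyclic, so L(D) is finite; the longest accepting path visits 4 useful states, giving maximum string length 3.
Counting accepting paths from s2 by length: 4 of length 3. Total 4.

4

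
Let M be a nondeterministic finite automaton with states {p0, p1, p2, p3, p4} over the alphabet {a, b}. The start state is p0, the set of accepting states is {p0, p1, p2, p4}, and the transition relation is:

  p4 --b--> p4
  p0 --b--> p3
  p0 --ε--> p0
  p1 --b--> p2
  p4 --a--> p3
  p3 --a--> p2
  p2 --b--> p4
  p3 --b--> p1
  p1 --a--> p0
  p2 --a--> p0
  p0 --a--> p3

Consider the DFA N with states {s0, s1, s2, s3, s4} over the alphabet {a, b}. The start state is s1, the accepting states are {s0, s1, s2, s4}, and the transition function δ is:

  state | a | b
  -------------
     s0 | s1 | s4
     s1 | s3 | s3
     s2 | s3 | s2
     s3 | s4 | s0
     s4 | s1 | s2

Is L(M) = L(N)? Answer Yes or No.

Exploring the product automaton M × N from the start pair (p0, s1), following both machines on each input symbol, reaches 5 state pairs: (p0, s1), (p3, s3), (p2, s4), (p1, s0), (p4, s2).
M accepts in {p0, p1, p2, p4} and N accepts in {s0, s1, s2, s4}. In every reachable pair the two components are either both accepting — (p0, s1), (p2, s4), (p1, s0), (p4, s2) — or both non-accepting, so no string is accepted by exactly one of the machines: L(M) \ L(N) and L(N) \ L(M) are both empty.
Hence every string is accepted by M iff it is accepted by N, and the two languages coincide.

Yes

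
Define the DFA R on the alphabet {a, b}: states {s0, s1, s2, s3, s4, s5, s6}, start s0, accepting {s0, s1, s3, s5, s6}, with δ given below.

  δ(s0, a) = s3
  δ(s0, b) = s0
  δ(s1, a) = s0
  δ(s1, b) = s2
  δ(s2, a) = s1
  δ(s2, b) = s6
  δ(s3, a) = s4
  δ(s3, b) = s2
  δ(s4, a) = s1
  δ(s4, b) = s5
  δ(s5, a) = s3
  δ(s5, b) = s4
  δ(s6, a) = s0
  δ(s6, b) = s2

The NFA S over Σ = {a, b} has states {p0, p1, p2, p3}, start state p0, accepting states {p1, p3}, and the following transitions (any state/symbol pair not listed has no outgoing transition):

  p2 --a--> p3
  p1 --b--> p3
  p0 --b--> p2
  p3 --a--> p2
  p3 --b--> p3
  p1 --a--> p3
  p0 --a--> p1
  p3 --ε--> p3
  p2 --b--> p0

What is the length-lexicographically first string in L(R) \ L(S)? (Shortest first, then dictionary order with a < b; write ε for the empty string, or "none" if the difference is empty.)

ε

The empty string ε is accepted by R but not by S.
Since ε is the unique shortest string, it is the required witness.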